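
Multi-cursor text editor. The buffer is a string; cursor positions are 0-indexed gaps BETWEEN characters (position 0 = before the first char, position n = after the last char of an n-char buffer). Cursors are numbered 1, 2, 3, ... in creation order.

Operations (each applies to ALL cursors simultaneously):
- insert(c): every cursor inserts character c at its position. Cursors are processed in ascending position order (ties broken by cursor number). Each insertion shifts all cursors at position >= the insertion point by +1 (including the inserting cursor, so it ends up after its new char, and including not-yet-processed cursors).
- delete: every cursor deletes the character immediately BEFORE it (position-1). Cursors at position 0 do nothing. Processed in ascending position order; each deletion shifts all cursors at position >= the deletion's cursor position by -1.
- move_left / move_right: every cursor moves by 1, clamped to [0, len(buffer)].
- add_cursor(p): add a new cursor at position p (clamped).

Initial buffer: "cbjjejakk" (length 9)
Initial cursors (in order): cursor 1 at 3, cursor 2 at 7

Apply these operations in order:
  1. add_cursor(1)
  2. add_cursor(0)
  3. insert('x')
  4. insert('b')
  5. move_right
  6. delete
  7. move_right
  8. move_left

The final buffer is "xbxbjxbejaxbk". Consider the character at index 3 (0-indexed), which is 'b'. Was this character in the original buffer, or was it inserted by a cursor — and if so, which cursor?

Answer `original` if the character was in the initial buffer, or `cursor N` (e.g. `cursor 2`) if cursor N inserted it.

After op 1 (add_cursor(1)): buffer="cbjjejakk" (len 9), cursors c3@1 c1@3 c2@7, authorship .........
After op 2 (add_cursor(0)): buffer="cbjjejakk" (len 9), cursors c4@0 c3@1 c1@3 c2@7, authorship .........
After op 3 (insert('x')): buffer="xcxbjxjejaxkk" (len 13), cursors c4@1 c3@3 c1@6 c2@11, authorship 4.3..1....2..
After op 4 (insert('b')): buffer="xbcxbbjxbjejaxbkk" (len 17), cursors c4@2 c3@5 c1@9 c2@15, authorship 44.33..11....22..
After op 5 (move_right): buffer="xbcxbbjxbjejaxbkk" (len 17), cursors c4@3 c3@6 c1@10 c2@16, authorship 44.33..11....22..
After op 6 (delete): buffer="xbxbjxbejaxbk" (len 13), cursors c4@2 c3@4 c1@7 c2@12, authorship 4433.11...22.
After op 7 (move_right): buffer="xbxbjxbejaxbk" (len 13), cursors c4@3 c3@5 c1@8 c2@13, authorship 4433.11...22.
After op 8 (move_left): buffer="xbxbjxbejaxbk" (len 13), cursors c4@2 c3@4 c1@7 c2@12, authorship 4433.11...22.
Authorship (.=original, N=cursor N): 4 4 3 3 . 1 1 . . . 2 2 .
Index 3: author = 3

Answer: cursor 3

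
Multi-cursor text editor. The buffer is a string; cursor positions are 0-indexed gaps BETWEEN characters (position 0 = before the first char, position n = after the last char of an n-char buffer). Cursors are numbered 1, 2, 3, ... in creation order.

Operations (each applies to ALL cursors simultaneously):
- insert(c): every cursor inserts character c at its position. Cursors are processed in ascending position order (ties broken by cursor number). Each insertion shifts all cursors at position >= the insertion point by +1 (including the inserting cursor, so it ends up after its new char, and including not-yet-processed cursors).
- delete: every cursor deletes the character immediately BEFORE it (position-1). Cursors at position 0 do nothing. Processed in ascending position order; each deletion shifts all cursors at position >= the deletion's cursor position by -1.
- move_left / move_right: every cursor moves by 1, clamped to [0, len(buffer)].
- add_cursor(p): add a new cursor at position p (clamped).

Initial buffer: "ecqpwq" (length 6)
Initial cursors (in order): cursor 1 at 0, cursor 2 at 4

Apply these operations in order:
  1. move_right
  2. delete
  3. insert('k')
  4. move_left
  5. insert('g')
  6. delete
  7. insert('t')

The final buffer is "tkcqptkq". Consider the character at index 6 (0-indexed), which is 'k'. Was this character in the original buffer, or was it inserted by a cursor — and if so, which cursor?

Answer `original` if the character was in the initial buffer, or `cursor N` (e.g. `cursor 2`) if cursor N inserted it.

Answer: cursor 2

Derivation:
After op 1 (move_right): buffer="ecqpwq" (len 6), cursors c1@1 c2@5, authorship ......
After op 2 (delete): buffer="cqpq" (len 4), cursors c1@0 c2@3, authorship ....
After op 3 (insert('k')): buffer="kcqpkq" (len 6), cursors c1@1 c2@5, authorship 1...2.
After op 4 (move_left): buffer="kcqpkq" (len 6), cursors c1@0 c2@4, authorship 1...2.
After op 5 (insert('g')): buffer="gkcqpgkq" (len 8), cursors c1@1 c2@6, authorship 11...22.
After op 6 (delete): buffer="kcqpkq" (len 6), cursors c1@0 c2@4, authorship 1...2.
After op 7 (insert('t')): buffer="tkcqptkq" (len 8), cursors c1@1 c2@6, authorship 11...22.
Authorship (.=original, N=cursor N): 1 1 . . . 2 2 .
Index 6: author = 2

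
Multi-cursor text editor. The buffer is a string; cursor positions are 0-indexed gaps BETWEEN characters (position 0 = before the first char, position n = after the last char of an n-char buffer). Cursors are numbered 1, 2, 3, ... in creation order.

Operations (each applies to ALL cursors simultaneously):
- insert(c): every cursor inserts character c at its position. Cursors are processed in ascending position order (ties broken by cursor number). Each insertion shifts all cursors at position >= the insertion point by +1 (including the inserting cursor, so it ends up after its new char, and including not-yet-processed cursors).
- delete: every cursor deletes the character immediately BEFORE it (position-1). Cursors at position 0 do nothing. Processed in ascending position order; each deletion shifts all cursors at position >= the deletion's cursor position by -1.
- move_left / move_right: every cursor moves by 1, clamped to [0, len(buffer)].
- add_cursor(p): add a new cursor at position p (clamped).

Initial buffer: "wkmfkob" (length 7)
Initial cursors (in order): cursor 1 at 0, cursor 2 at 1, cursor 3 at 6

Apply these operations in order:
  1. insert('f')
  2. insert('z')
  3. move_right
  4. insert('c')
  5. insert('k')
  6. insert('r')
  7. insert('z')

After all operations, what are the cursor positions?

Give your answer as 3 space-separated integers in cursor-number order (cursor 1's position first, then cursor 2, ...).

Answer: 7 14 25

Derivation:
After op 1 (insert('f')): buffer="fwfkmfkofb" (len 10), cursors c1@1 c2@3 c3@9, authorship 1.2.....3.
After op 2 (insert('z')): buffer="fzwfzkmfkofzb" (len 13), cursors c1@2 c2@5 c3@12, authorship 11.22.....33.
After op 3 (move_right): buffer="fzwfzkmfkofzb" (len 13), cursors c1@3 c2@6 c3@13, authorship 11.22.....33.
After op 4 (insert('c')): buffer="fzwcfzkcmfkofzbc" (len 16), cursors c1@4 c2@8 c3@16, authorship 11.122.2....33.3
After op 5 (insert('k')): buffer="fzwckfzkckmfkofzbck" (len 19), cursors c1@5 c2@10 c3@19, authorship 11.1122.22....33.33
After op 6 (insert('r')): buffer="fzwckrfzkckrmfkofzbckr" (len 22), cursors c1@6 c2@12 c3@22, authorship 11.11122.222....33.333
After op 7 (insert('z')): buffer="fzwckrzfzkckrzmfkofzbckrz" (len 25), cursors c1@7 c2@14 c3@25, authorship 11.111122.2222....33.3333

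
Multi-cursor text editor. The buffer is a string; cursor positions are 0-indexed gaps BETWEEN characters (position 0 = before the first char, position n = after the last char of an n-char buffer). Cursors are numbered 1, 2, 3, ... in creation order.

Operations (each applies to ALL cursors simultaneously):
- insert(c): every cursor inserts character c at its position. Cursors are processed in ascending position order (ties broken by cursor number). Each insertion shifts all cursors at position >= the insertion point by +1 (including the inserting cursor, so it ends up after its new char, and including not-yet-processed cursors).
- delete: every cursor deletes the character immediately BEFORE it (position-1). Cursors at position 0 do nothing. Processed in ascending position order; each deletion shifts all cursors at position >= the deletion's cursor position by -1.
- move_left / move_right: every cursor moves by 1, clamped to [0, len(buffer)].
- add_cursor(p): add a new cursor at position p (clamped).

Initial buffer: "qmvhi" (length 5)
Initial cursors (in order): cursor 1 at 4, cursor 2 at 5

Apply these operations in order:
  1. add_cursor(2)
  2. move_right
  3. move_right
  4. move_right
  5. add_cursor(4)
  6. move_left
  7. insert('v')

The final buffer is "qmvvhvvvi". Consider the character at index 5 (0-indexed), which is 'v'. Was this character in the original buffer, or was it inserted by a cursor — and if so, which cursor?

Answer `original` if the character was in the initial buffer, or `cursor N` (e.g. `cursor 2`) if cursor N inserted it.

After op 1 (add_cursor(2)): buffer="qmvhi" (len 5), cursors c3@2 c1@4 c2@5, authorship .....
After op 2 (move_right): buffer="qmvhi" (len 5), cursors c3@3 c1@5 c2@5, authorship .....
After op 3 (move_right): buffer="qmvhi" (len 5), cursors c3@4 c1@5 c2@5, authorship .....
After op 4 (move_right): buffer="qmvhi" (len 5), cursors c1@5 c2@5 c3@5, authorship .....
After op 5 (add_cursor(4)): buffer="qmvhi" (len 5), cursors c4@4 c1@5 c2@5 c3@5, authorship .....
After op 6 (move_left): buffer="qmvhi" (len 5), cursors c4@3 c1@4 c2@4 c3@4, authorship .....
After op 7 (insert('v')): buffer="qmvvhvvvi" (len 9), cursors c4@4 c1@8 c2@8 c3@8, authorship ...4.123.
Authorship (.=original, N=cursor N): . . . 4 . 1 2 3 .
Index 5: author = 1

Answer: cursor 1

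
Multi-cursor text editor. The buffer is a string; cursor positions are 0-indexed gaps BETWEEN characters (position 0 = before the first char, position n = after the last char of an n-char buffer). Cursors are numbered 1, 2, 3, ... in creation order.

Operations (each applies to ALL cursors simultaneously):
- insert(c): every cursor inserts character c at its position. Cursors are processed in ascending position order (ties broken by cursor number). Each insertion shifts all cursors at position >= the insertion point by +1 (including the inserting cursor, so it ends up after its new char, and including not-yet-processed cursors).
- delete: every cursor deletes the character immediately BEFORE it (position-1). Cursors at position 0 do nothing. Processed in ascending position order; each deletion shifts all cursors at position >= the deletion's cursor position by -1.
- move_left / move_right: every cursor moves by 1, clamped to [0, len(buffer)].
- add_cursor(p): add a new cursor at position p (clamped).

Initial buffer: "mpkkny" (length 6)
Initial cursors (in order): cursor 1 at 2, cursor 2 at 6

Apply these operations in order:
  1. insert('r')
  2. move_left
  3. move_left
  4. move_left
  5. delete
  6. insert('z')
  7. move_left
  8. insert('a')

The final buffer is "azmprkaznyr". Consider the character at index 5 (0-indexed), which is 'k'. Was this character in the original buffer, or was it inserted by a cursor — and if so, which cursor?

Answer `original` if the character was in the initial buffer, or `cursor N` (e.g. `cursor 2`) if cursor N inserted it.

Answer: original

Derivation:
After op 1 (insert('r')): buffer="mprkknyr" (len 8), cursors c1@3 c2@8, authorship ..1....2
After op 2 (move_left): buffer="mprkknyr" (len 8), cursors c1@2 c2@7, authorship ..1....2
After op 3 (move_left): buffer="mprkknyr" (len 8), cursors c1@1 c2@6, authorship ..1....2
After op 4 (move_left): buffer="mprkknyr" (len 8), cursors c1@0 c2@5, authorship ..1....2
After op 5 (delete): buffer="mprknyr" (len 7), cursors c1@0 c2@4, authorship ..1...2
After op 6 (insert('z')): buffer="zmprkznyr" (len 9), cursors c1@1 c2@6, authorship 1..1.2..2
After op 7 (move_left): buffer="zmprkznyr" (len 9), cursors c1@0 c2@5, authorship 1..1.2..2
After op 8 (insert('a')): buffer="azmprkaznyr" (len 11), cursors c1@1 c2@7, authorship 11..1.22..2
Authorship (.=original, N=cursor N): 1 1 . . 1 . 2 2 . . 2
Index 5: author = original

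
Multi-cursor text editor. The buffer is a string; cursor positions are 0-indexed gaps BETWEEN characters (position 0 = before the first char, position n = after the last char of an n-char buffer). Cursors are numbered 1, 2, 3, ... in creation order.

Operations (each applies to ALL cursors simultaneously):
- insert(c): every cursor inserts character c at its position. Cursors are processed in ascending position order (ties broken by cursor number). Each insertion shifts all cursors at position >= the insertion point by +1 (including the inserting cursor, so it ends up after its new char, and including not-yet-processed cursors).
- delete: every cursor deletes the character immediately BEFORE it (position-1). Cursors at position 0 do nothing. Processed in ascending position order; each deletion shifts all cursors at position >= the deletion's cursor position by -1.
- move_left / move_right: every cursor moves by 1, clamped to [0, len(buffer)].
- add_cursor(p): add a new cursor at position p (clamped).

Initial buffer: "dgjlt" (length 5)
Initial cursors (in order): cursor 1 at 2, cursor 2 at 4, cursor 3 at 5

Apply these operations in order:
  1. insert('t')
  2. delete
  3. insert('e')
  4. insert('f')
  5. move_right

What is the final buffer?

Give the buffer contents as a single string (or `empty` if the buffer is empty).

Answer: dgefjleftef

Derivation:
After op 1 (insert('t')): buffer="dgtjlttt" (len 8), cursors c1@3 c2@6 c3@8, authorship ..1..2.3
After op 2 (delete): buffer="dgjlt" (len 5), cursors c1@2 c2@4 c3@5, authorship .....
After op 3 (insert('e')): buffer="dgejlete" (len 8), cursors c1@3 c2@6 c3@8, authorship ..1..2.3
After op 4 (insert('f')): buffer="dgefjleftef" (len 11), cursors c1@4 c2@8 c3@11, authorship ..11..22.33
After op 5 (move_right): buffer="dgefjleftef" (len 11), cursors c1@5 c2@9 c3@11, authorship ..11..22.33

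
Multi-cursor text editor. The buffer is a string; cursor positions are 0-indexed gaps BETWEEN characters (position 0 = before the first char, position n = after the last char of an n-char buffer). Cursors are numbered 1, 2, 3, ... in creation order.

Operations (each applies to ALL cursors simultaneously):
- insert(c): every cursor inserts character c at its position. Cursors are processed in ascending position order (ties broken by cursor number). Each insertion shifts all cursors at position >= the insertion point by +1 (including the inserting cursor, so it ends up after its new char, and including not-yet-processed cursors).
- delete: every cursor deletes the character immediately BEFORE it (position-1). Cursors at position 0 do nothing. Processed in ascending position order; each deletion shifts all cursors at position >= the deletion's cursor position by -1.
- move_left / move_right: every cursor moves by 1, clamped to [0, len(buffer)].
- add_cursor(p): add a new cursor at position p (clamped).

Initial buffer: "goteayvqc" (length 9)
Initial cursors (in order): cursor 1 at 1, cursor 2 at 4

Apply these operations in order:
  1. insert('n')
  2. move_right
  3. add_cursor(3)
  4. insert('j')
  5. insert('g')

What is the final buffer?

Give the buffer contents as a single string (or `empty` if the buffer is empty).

After op 1 (insert('n')): buffer="gnotenayvqc" (len 11), cursors c1@2 c2@6, authorship .1...2.....
After op 2 (move_right): buffer="gnotenayvqc" (len 11), cursors c1@3 c2@7, authorship .1...2.....
After op 3 (add_cursor(3)): buffer="gnotenayvqc" (len 11), cursors c1@3 c3@3 c2@7, authorship .1...2.....
After op 4 (insert('j')): buffer="gnojjtenajyvqc" (len 14), cursors c1@5 c3@5 c2@10, authorship .1.13..2.2....
After op 5 (insert('g')): buffer="gnojjggtenajgyvqc" (len 17), cursors c1@7 c3@7 c2@13, authorship .1.1313..2.22....

Answer: gnojjggtenajgyvqc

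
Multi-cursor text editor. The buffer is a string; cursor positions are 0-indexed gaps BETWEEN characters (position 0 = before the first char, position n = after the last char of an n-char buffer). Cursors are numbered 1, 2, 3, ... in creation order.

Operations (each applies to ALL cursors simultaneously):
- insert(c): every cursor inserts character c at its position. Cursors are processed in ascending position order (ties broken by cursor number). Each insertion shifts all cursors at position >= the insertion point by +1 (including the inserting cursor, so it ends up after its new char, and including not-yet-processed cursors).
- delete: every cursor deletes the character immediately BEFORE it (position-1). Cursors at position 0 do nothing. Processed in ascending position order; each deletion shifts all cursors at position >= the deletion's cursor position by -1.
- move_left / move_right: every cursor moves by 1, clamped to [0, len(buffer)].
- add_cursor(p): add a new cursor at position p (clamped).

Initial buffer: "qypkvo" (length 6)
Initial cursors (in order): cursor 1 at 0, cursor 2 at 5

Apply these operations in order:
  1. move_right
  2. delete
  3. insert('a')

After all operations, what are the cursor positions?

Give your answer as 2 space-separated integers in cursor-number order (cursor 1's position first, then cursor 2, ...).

After op 1 (move_right): buffer="qypkvo" (len 6), cursors c1@1 c2@6, authorship ......
After op 2 (delete): buffer="ypkv" (len 4), cursors c1@0 c2@4, authorship ....
After op 3 (insert('a')): buffer="aypkva" (len 6), cursors c1@1 c2@6, authorship 1....2

Answer: 1 6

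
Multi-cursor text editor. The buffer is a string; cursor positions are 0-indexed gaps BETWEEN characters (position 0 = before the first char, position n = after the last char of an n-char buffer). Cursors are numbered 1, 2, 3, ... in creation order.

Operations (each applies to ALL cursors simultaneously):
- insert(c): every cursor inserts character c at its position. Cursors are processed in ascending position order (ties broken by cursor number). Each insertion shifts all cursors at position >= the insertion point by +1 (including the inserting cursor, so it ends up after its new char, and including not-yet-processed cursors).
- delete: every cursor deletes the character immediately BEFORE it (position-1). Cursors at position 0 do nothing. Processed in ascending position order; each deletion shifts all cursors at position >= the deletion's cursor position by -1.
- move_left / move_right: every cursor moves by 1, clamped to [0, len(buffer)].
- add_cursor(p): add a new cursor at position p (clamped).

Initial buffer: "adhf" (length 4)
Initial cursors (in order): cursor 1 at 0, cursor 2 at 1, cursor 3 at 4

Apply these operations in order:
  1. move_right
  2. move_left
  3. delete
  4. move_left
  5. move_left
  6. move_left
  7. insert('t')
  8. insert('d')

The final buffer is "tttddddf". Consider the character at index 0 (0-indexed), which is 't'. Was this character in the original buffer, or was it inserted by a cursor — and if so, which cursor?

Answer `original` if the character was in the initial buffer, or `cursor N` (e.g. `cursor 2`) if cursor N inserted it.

After op 1 (move_right): buffer="adhf" (len 4), cursors c1@1 c2@2 c3@4, authorship ....
After op 2 (move_left): buffer="adhf" (len 4), cursors c1@0 c2@1 c3@3, authorship ....
After op 3 (delete): buffer="df" (len 2), cursors c1@0 c2@0 c3@1, authorship ..
After op 4 (move_left): buffer="df" (len 2), cursors c1@0 c2@0 c3@0, authorship ..
After op 5 (move_left): buffer="df" (len 2), cursors c1@0 c2@0 c3@0, authorship ..
After op 6 (move_left): buffer="df" (len 2), cursors c1@0 c2@0 c3@0, authorship ..
After op 7 (insert('t')): buffer="tttdf" (len 5), cursors c1@3 c2@3 c3@3, authorship 123..
After op 8 (insert('d')): buffer="tttddddf" (len 8), cursors c1@6 c2@6 c3@6, authorship 123123..
Authorship (.=original, N=cursor N): 1 2 3 1 2 3 . .
Index 0: author = 1

Answer: cursor 1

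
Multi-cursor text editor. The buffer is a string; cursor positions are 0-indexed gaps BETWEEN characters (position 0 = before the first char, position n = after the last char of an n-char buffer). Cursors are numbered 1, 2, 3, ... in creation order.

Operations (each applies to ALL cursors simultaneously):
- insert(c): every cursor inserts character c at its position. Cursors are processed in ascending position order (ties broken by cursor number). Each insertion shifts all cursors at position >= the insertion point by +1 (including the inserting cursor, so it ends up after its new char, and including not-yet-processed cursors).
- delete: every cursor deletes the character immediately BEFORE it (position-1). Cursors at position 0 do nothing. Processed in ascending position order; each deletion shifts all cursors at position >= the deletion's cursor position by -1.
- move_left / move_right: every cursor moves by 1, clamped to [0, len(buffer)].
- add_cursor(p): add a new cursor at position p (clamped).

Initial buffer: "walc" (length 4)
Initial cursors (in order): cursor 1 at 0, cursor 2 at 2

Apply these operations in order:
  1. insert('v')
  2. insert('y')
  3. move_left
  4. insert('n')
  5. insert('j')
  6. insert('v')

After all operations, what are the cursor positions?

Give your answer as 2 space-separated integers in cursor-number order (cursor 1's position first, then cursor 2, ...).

After op 1 (insert('v')): buffer="vwavlc" (len 6), cursors c1@1 c2@4, authorship 1..2..
After op 2 (insert('y')): buffer="vywavylc" (len 8), cursors c1@2 c2@6, authorship 11..22..
After op 3 (move_left): buffer="vywavylc" (len 8), cursors c1@1 c2@5, authorship 11..22..
After op 4 (insert('n')): buffer="vnywavnylc" (len 10), cursors c1@2 c2@7, authorship 111..222..
After op 5 (insert('j')): buffer="vnjywavnjylc" (len 12), cursors c1@3 c2@9, authorship 1111..2222..
After op 6 (insert('v')): buffer="vnjvywavnjvylc" (len 14), cursors c1@4 c2@11, authorship 11111..22222..

Answer: 4 11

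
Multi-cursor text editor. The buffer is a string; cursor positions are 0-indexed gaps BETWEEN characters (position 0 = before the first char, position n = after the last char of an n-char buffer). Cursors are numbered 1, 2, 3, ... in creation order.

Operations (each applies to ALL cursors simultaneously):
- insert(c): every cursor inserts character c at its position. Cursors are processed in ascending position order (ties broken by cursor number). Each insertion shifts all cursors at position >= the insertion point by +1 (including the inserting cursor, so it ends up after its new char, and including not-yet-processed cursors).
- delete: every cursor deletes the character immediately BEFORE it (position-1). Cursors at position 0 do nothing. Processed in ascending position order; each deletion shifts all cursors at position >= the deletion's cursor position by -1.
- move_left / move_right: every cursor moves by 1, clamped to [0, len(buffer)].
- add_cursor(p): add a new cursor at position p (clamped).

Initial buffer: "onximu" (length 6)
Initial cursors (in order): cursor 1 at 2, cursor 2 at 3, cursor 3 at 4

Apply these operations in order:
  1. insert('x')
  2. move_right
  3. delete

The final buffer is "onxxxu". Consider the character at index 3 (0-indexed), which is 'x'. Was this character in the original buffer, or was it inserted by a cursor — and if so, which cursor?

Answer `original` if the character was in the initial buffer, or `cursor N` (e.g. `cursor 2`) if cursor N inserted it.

After op 1 (insert('x')): buffer="onxxxixmu" (len 9), cursors c1@3 c2@5 c3@7, authorship ..1.2.3..
After op 2 (move_right): buffer="onxxxixmu" (len 9), cursors c1@4 c2@6 c3@8, authorship ..1.2.3..
After op 3 (delete): buffer="onxxxu" (len 6), cursors c1@3 c2@4 c3@5, authorship ..123.
Authorship (.=original, N=cursor N): . . 1 2 3 .
Index 3: author = 2

Answer: cursor 2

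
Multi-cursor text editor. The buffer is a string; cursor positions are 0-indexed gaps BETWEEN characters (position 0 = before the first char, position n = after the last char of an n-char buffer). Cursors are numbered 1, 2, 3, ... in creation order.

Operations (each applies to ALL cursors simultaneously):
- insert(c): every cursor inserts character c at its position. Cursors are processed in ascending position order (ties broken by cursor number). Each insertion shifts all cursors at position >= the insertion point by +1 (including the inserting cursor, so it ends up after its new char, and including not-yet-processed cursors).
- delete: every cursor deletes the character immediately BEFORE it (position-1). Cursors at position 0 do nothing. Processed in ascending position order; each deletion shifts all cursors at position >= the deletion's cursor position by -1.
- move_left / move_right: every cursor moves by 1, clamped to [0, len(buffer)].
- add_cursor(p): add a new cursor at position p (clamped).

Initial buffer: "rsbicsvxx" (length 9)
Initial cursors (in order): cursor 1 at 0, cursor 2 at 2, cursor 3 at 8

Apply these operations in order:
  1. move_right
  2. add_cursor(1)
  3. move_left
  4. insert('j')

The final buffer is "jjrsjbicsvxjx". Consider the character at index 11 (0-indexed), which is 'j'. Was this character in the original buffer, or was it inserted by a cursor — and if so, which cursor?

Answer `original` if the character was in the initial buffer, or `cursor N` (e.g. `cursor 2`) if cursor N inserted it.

Answer: cursor 3

Derivation:
After op 1 (move_right): buffer="rsbicsvxx" (len 9), cursors c1@1 c2@3 c3@9, authorship .........
After op 2 (add_cursor(1)): buffer="rsbicsvxx" (len 9), cursors c1@1 c4@1 c2@3 c3@9, authorship .........
After op 3 (move_left): buffer="rsbicsvxx" (len 9), cursors c1@0 c4@0 c2@2 c3@8, authorship .........
After op 4 (insert('j')): buffer="jjrsjbicsvxjx" (len 13), cursors c1@2 c4@2 c2@5 c3@12, authorship 14..2......3.
Authorship (.=original, N=cursor N): 1 4 . . 2 . . . . . . 3 .
Index 11: author = 3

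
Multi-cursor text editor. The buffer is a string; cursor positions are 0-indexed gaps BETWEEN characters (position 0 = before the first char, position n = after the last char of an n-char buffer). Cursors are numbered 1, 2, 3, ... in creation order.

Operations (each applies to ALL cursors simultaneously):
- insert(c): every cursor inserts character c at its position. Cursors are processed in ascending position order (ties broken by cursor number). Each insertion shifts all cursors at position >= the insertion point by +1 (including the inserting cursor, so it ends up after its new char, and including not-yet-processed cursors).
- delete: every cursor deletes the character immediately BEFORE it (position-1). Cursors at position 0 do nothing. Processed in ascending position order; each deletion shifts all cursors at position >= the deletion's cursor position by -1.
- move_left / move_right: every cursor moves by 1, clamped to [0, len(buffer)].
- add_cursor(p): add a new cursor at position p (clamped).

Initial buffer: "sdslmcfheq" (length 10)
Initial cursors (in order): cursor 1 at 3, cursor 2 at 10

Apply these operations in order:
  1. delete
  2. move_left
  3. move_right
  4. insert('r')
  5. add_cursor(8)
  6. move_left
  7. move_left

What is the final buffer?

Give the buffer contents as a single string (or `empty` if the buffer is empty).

Answer: sdrlmcfher

Derivation:
After op 1 (delete): buffer="sdlmcfhe" (len 8), cursors c1@2 c2@8, authorship ........
After op 2 (move_left): buffer="sdlmcfhe" (len 8), cursors c1@1 c2@7, authorship ........
After op 3 (move_right): buffer="sdlmcfhe" (len 8), cursors c1@2 c2@8, authorship ........
After op 4 (insert('r')): buffer="sdrlmcfher" (len 10), cursors c1@3 c2@10, authorship ..1......2
After op 5 (add_cursor(8)): buffer="sdrlmcfher" (len 10), cursors c1@3 c3@8 c2@10, authorship ..1......2
After op 6 (move_left): buffer="sdrlmcfher" (len 10), cursors c1@2 c3@7 c2@9, authorship ..1......2
After op 7 (move_left): buffer="sdrlmcfher" (len 10), cursors c1@1 c3@6 c2@8, authorship ..1......2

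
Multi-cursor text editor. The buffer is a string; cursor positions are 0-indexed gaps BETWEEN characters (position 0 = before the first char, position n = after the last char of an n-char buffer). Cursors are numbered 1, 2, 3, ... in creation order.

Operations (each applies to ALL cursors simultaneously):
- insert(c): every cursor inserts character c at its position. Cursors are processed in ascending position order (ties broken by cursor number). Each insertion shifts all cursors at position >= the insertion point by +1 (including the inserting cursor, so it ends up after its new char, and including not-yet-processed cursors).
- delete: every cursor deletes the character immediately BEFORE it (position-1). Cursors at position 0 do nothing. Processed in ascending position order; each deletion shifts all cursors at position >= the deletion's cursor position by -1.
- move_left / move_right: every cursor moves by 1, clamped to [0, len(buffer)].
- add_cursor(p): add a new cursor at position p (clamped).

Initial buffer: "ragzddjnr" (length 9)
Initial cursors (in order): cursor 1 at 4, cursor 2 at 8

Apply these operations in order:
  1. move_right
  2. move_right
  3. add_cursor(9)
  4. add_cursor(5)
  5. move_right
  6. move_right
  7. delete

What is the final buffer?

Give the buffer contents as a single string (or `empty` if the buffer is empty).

Answer: ragzd

Derivation:
After op 1 (move_right): buffer="ragzddjnr" (len 9), cursors c1@5 c2@9, authorship .........
After op 2 (move_right): buffer="ragzddjnr" (len 9), cursors c1@6 c2@9, authorship .........
After op 3 (add_cursor(9)): buffer="ragzddjnr" (len 9), cursors c1@6 c2@9 c3@9, authorship .........
After op 4 (add_cursor(5)): buffer="ragzddjnr" (len 9), cursors c4@5 c1@6 c2@9 c3@9, authorship .........
After op 5 (move_right): buffer="ragzddjnr" (len 9), cursors c4@6 c1@7 c2@9 c3@9, authorship .........
After op 6 (move_right): buffer="ragzddjnr" (len 9), cursors c4@7 c1@8 c2@9 c3@9, authorship .........
After op 7 (delete): buffer="ragzd" (len 5), cursors c1@5 c2@5 c3@5 c4@5, authorship .....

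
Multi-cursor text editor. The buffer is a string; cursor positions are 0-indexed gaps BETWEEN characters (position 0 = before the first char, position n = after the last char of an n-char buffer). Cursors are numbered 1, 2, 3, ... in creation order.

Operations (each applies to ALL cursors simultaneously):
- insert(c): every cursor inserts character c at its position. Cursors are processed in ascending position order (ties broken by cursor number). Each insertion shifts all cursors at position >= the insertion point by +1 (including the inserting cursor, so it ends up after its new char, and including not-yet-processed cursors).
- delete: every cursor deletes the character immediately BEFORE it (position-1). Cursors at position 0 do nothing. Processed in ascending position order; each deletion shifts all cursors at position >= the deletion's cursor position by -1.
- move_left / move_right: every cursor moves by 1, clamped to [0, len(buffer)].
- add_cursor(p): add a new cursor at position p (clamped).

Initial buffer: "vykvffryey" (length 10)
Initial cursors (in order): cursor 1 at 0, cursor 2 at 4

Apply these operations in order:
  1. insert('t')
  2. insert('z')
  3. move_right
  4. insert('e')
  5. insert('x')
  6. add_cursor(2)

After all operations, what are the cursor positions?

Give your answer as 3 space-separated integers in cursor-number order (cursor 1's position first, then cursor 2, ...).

After op 1 (insert('t')): buffer="tvykvtffryey" (len 12), cursors c1@1 c2@6, authorship 1....2......
After op 2 (insert('z')): buffer="tzvykvtzffryey" (len 14), cursors c1@2 c2@8, authorship 11....22......
After op 3 (move_right): buffer="tzvykvtzffryey" (len 14), cursors c1@3 c2@9, authorship 11....22......
After op 4 (insert('e')): buffer="tzveykvtzfefryey" (len 16), cursors c1@4 c2@11, authorship 11.1...22.2.....
After op 5 (insert('x')): buffer="tzvexykvtzfexfryey" (len 18), cursors c1@5 c2@13, authorship 11.11...22.22.....
After op 6 (add_cursor(2)): buffer="tzvexykvtzfexfryey" (len 18), cursors c3@2 c1@5 c2@13, authorship 11.11...22.22.....

Answer: 5 13 2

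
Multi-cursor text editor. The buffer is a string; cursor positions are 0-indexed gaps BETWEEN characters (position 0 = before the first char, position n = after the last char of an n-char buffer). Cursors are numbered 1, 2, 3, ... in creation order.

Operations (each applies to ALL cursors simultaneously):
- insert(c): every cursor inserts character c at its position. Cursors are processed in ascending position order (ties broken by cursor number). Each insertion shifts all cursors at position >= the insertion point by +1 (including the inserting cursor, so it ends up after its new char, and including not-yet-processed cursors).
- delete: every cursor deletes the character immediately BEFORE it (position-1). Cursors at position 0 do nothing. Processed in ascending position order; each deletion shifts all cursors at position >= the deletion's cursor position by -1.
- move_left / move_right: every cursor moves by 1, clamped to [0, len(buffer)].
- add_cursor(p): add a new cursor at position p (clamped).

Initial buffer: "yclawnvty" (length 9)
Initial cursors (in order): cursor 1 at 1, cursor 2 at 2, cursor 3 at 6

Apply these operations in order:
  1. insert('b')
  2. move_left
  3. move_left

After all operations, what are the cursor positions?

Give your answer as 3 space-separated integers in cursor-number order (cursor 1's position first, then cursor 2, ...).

After op 1 (insert('b')): buffer="ybcblawnbvty" (len 12), cursors c1@2 c2@4 c3@9, authorship .1.2....3...
After op 2 (move_left): buffer="ybcblawnbvty" (len 12), cursors c1@1 c2@3 c3@8, authorship .1.2....3...
After op 3 (move_left): buffer="ybcblawnbvty" (len 12), cursors c1@0 c2@2 c3@7, authorship .1.2....3...

Answer: 0 2 7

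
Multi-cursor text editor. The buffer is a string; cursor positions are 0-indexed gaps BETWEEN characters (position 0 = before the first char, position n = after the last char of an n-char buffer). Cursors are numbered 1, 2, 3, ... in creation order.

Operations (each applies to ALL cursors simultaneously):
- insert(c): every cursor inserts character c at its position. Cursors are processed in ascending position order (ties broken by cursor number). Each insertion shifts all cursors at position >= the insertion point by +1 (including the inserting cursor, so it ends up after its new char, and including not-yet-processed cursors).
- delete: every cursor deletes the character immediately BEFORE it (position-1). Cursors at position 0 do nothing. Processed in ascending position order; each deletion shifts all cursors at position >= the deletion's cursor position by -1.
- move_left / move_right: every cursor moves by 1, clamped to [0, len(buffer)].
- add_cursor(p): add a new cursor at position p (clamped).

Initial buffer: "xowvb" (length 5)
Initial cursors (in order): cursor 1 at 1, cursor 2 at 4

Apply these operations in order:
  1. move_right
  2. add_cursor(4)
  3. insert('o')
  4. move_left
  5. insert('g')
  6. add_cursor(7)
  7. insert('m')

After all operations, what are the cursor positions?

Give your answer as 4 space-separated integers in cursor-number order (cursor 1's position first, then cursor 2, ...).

After op 1 (move_right): buffer="xowvb" (len 5), cursors c1@2 c2@5, authorship .....
After op 2 (add_cursor(4)): buffer="xowvb" (len 5), cursors c1@2 c3@4 c2@5, authorship .....
After op 3 (insert('o')): buffer="xoowvobo" (len 8), cursors c1@3 c3@6 c2@8, authorship ..1..3.2
After op 4 (move_left): buffer="xoowvobo" (len 8), cursors c1@2 c3@5 c2@7, authorship ..1..3.2
After op 5 (insert('g')): buffer="xogowvgobgo" (len 11), cursors c1@3 c3@7 c2@10, authorship ..11..33.22
After op 6 (add_cursor(7)): buffer="xogowvgobgo" (len 11), cursors c1@3 c3@7 c4@7 c2@10, authorship ..11..33.22
After op 7 (insert('m')): buffer="xogmowvgmmobgmo" (len 15), cursors c1@4 c3@10 c4@10 c2@14, authorship ..111..3343.222

Answer: 4 14 10 10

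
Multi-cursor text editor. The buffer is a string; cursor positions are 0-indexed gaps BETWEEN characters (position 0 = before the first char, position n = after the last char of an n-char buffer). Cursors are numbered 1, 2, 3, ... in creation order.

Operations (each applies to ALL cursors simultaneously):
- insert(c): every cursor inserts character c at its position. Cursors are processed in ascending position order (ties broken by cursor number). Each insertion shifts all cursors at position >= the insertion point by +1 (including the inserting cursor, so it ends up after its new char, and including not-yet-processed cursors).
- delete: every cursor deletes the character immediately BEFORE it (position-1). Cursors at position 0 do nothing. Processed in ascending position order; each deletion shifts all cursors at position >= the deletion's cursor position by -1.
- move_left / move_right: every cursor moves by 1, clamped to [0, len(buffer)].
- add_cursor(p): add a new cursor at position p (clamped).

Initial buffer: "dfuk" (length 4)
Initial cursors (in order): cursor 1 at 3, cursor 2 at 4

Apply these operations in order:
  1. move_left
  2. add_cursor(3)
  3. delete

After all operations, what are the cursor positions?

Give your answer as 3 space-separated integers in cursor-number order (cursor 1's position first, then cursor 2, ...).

After op 1 (move_left): buffer="dfuk" (len 4), cursors c1@2 c2@3, authorship ....
After op 2 (add_cursor(3)): buffer="dfuk" (len 4), cursors c1@2 c2@3 c3@3, authorship ....
After op 3 (delete): buffer="k" (len 1), cursors c1@0 c2@0 c3@0, authorship .

Answer: 0 0 0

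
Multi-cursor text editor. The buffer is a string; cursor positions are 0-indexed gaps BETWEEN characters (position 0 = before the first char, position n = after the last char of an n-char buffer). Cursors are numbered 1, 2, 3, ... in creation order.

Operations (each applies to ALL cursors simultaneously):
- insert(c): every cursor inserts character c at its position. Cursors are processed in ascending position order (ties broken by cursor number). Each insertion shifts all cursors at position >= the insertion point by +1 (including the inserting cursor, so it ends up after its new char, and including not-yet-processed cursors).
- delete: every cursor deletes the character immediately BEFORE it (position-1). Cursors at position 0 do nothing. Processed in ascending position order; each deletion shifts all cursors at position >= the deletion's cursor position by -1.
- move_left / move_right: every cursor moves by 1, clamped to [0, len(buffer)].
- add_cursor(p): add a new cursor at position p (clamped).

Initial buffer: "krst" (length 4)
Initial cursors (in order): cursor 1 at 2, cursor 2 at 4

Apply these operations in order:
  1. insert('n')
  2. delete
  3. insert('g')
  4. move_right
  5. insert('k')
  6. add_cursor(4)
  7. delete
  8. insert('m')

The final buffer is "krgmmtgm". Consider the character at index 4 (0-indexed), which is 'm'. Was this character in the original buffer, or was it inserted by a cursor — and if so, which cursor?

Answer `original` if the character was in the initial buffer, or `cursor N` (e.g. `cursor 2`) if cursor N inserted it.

After op 1 (insert('n')): buffer="krnstn" (len 6), cursors c1@3 c2@6, authorship ..1..2
After op 2 (delete): buffer="krst" (len 4), cursors c1@2 c2@4, authorship ....
After op 3 (insert('g')): buffer="krgstg" (len 6), cursors c1@3 c2@6, authorship ..1..2
After op 4 (move_right): buffer="krgstg" (len 6), cursors c1@4 c2@6, authorship ..1..2
After op 5 (insert('k')): buffer="krgsktgk" (len 8), cursors c1@5 c2@8, authorship ..1.1.22
After op 6 (add_cursor(4)): buffer="krgsktgk" (len 8), cursors c3@4 c1@5 c2@8, authorship ..1.1.22
After op 7 (delete): buffer="krgtg" (len 5), cursors c1@3 c3@3 c2@5, authorship ..1.2
After op 8 (insert('m')): buffer="krgmmtgm" (len 8), cursors c1@5 c3@5 c2@8, authorship ..113.22
Authorship (.=original, N=cursor N): . . 1 1 3 . 2 2
Index 4: author = 3

Answer: cursor 3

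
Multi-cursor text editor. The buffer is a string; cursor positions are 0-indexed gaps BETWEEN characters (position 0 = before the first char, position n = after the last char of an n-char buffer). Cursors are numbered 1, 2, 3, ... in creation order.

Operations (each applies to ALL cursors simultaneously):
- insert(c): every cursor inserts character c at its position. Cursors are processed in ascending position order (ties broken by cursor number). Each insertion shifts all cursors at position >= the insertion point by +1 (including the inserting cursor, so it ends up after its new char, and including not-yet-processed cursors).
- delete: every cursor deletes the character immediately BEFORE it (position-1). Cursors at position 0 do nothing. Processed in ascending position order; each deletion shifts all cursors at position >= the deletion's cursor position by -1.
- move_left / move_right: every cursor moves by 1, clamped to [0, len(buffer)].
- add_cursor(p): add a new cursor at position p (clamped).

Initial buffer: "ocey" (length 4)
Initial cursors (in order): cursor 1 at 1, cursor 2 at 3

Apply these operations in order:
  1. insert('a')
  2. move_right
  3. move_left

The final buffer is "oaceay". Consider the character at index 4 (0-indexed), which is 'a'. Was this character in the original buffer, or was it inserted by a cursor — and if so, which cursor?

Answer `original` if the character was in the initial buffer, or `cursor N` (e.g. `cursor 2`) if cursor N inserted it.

After op 1 (insert('a')): buffer="oaceay" (len 6), cursors c1@2 c2@5, authorship .1..2.
After op 2 (move_right): buffer="oaceay" (len 6), cursors c1@3 c2@6, authorship .1..2.
After op 3 (move_left): buffer="oaceay" (len 6), cursors c1@2 c2@5, authorship .1..2.
Authorship (.=original, N=cursor N): . 1 . . 2 .
Index 4: author = 2

Answer: cursor 2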